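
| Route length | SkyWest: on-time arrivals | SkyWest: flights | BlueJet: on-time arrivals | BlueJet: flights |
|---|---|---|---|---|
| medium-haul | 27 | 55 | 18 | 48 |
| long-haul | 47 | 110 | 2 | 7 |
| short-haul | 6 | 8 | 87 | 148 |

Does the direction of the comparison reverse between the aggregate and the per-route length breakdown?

Yes

Medium-haul: SkyWest 27/55 = 49.1%, BlueJet 18/48 = 37.5% → SkyWest
Long-haul: SkyWest 47/110 = 42.7%, BlueJet 2/7 = 28.6% → SkyWest
Short-haul: SkyWest 6/8 = 75.0%, BlueJet 87/148 = 58.8% → SkyWest
Overall: SkyWest 80/173 = 46.2%, BlueJet 107/203 = 52.7% → BlueJet
SkyWest wins each route group but BlueJet wins overall — the comparison reverses. SkyWest's flights skew toward long-haul, which has a lower base rate.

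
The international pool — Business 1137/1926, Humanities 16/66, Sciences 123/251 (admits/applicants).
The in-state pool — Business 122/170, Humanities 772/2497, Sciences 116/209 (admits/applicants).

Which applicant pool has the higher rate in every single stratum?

the in-state pool

Business: the international pool 1137/1926 = 59.0%, the in-state pool 122/170 = 71.8% → the in-state pool
Humanities: the international pool 16/66 = 24.2%, the in-state pool 772/2497 = 30.9% → the in-state pool
Sciences: the international pool 123/251 = 49.0%, the in-state pool 116/209 = 55.5% → the in-state pool
The in-state pool has the higher rate in all 3 groups.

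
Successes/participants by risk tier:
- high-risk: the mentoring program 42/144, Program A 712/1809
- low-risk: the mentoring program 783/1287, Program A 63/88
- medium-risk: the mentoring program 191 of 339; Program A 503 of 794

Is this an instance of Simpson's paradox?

Yes

High-risk: the mentoring program 42/144 = 29.2%, Program A 712/1809 = 39.4% → Program A
Low-risk: the mentoring program 783/1287 = 60.8%, Program A 63/88 = 71.6% → Program A
Medium-risk: the mentoring program 191/339 = 56.3%, Program A 503/794 = 63.4% → Program A
Overall: the mentoring program 1016/1770 = 57.4%, Program A 1278/2691 = 47.5% → the mentoring program
Program A wins each risk group but the mentoring program wins overall — the comparison reverses. Program A's participants skew toward high-risk, which has a lower base rate.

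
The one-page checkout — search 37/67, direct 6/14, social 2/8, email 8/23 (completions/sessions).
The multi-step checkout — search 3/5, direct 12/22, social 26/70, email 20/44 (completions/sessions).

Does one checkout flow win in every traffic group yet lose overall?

Search: the one-page checkout 37/67 = 55.2%, the multi-step checkout 3/5 = 60.0% → the multi-step checkout
Direct: the one-page checkout 6/14 = 42.9%, the multi-step checkout 12/22 = 54.5% → the multi-step checkout
Social: the one-page checkout 2/8 = 25.0%, the multi-step checkout 26/70 = 37.1% → the multi-step checkout
Email: the one-page checkout 8/23 = 34.8%, the multi-step checkout 20/44 = 45.5% → the multi-step checkout
Overall: the one-page checkout 53/112 = 47.3%, the multi-step checkout 61/141 = 43.3% → the one-page checkout
The multi-step checkout wins each traffic group but the one-page checkout wins overall — the comparison reverses. The multi-step checkout's sessions skew toward social, which has a lower base rate.

Yes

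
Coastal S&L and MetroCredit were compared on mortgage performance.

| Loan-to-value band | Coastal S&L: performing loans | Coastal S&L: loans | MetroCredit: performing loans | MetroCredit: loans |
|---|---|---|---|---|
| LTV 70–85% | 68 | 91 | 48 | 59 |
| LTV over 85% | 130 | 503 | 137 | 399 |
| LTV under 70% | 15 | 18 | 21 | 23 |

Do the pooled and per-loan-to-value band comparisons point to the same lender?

LTV 70–85%: Coastal S&L 68/91 = 74.7%, MetroCredit 48/59 = 81.4% → MetroCredit
LTV over 85%: Coastal S&L 130/503 = 25.8%, MetroCredit 137/399 = 34.3% → MetroCredit
LTV under 70%: Coastal S&L 15/18 = 83.3%, MetroCredit 21/23 = 91.3% → MetroCredit
Overall: Coastal S&L 213/612 = 34.8%, MetroCredit 206/481 = 42.8% → MetroCredit
MetroCredit wins overall and in every loan-to-value group — no reversal.

Yes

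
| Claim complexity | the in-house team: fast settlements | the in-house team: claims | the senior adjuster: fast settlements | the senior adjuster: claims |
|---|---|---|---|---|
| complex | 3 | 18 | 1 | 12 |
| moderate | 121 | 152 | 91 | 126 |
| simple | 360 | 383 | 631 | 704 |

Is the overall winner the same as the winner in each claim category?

Yes

Complex: the in-house team 3/18 = 16.7%, the senior adjuster 1/12 = 8.3% → the in-house team
Moderate: the in-house team 121/152 = 79.6%, the senior adjuster 91/126 = 72.2% → the in-house team
Simple: the in-house team 360/383 = 94.0%, the senior adjuster 631/704 = 89.6% → the in-house team
Overall: the in-house team 484/553 = 87.5%, the senior adjuster 723/842 = 85.9% → the in-house team
The in-house team wins overall and in every claim group — no reversal.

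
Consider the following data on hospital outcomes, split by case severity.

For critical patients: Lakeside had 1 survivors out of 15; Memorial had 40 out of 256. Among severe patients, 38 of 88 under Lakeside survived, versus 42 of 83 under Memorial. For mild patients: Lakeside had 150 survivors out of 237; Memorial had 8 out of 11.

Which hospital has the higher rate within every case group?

Critical: Lakeside 1/15 = 6.7%, Memorial 40/256 = 15.6% → Memorial
Severe: Lakeside 38/88 = 43.2%, Memorial 42/83 = 50.6% → Memorial
Mild: Lakeside 150/237 = 63.3%, Memorial 8/11 = 72.7% → Memorial
Memorial has the higher rate in all 3 groups.

Memorial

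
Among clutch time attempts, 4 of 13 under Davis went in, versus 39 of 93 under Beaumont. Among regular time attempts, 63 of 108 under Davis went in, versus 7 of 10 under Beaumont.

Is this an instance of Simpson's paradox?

Clutch time: Davis 4/13 = 30.8%, Beaumont 39/93 = 41.9% → Beaumont
Regular time: Davis 63/108 = 58.3%, Beaumont 7/10 = 70.0% → Beaumont
Overall: Davis 67/121 = 55.4%, Beaumont 46/103 = 44.7% → Davis
Beaumont wins each game group but Davis wins overall — the comparison reverses. Beaumont's attempts skew toward clutch time, which has a lower base rate.

Yes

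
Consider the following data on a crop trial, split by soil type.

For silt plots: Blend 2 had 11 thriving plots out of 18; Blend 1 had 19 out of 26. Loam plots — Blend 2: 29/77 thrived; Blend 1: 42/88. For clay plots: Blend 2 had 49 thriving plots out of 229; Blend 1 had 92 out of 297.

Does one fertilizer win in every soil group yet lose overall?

Silt: Blend 2 11/18 = 61.1%, Blend 1 19/26 = 73.1% → Blend 1
Loam: Blend 2 29/77 = 37.7%, Blend 1 42/88 = 47.7% → Blend 1
Clay: Blend 2 49/229 = 21.4%, Blend 1 92/297 = 31.0% → Blend 1
Overall: Blend 2 89/324 = 27.5%, Blend 1 153/411 = 37.2% → Blend 1
Blend 1 wins overall and in every soil group — no reversal.

No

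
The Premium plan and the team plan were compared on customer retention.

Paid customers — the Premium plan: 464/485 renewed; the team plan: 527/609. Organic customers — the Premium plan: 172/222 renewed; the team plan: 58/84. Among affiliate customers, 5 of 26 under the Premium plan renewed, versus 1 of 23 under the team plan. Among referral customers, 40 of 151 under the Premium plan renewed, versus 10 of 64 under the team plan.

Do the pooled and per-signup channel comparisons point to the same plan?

Paid: the Premium plan 464/485 = 95.7%, the team plan 527/609 = 86.5% → the Premium plan
Organic: the Premium plan 172/222 = 77.5%, the team plan 58/84 = 69.0% → the Premium plan
Affiliate: the Premium plan 5/26 = 19.2%, the team plan 1/23 = 4.3% → the Premium plan
Referral: the Premium plan 40/151 = 26.5%, the team plan 10/64 = 15.6% → the Premium plan
Overall: the Premium plan 681/884 = 77.0%, the team plan 596/780 = 76.4% → the Premium plan
The Premium plan wins overall and in every signup group — no reversal.

Yes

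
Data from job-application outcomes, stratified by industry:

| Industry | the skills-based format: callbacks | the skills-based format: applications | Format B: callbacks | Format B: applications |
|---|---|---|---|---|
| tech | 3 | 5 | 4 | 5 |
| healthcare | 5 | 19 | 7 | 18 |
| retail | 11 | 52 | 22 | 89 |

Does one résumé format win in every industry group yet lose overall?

No

Tech: the skills-based format 3/5 = 60.0%, Format B 4/5 = 80.0% → Format B
Healthcare: the skills-based format 5/19 = 26.3%, Format B 7/18 = 38.9% → Format B
Retail: the skills-based format 11/52 = 21.2%, Format B 22/89 = 24.7% → Format B
Overall: the skills-based format 19/76 = 25.0%, Format B 33/112 = 29.5% → Format B
Format B wins overall and in every industry group — no reversal.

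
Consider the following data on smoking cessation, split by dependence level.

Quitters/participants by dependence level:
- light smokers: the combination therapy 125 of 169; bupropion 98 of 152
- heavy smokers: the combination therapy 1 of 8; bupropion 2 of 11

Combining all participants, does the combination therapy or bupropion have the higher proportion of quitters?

Light smokers: the combination therapy 125/169 = 74.0%, bupropion 98/152 = 64.5% → the combination therapy
Heavy smokers: the combination therapy 1/8 = 12.5%, bupropion 2/11 = 18.2% → bupropion
Overall: the combination therapy 126/177 = 71.2%, bupropion 100/163 = 61.3% → the combination therapy
(Neither sweeps every dependence group, but the combination therapy has the higher pooled rate.)

the combination therapy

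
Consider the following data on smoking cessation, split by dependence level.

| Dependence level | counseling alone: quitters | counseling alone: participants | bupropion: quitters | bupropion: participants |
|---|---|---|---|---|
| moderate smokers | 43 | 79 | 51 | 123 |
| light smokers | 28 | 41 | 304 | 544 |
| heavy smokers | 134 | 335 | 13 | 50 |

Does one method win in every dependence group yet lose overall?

Moderate smokers: counseling alone 43/79 = 54.4%, bupropion 51/123 = 41.5% → counseling alone
Light smokers: counseling alone 28/41 = 68.3%, bupropion 304/544 = 55.9% → counseling alone
Heavy smokers: counseling alone 134/335 = 40.0%, bupropion 13/50 = 26.0% → counseling alone
Overall: counseling alone 205/455 = 45.1%, bupropion 368/717 = 51.3% → bupropion
Counseling alone wins each dependence group but bupropion wins overall — the comparison reverses. Counseling alone's participants skew toward heavy smokers, which has a lower base rate.

Yes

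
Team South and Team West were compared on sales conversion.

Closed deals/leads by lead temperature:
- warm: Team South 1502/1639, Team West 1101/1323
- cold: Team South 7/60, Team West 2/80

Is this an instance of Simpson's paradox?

No

Warm: Team South 1502/1639 = 91.6%, Team West 1101/1323 = 83.2% → Team South
Cold: Team South 7/60 = 11.7%, Team West 2/80 = 2.5% → Team South
Overall: Team South 1509/1699 = 88.8%, Team West 1103/1403 = 78.6% → Team South
Team South wins overall and in every lead group — no reversal.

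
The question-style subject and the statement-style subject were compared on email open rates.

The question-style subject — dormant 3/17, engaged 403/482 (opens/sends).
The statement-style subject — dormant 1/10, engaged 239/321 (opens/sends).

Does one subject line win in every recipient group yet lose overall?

Dormant: the question-style subject 3/17 = 17.6%, the statement-style subject 1/10 = 10.0% → the question-style subject
Engaged: the question-style subject 403/482 = 83.6%, the statement-style subject 239/321 = 74.5% → the question-style subject
Overall: the question-style subject 406/499 = 81.4%, the statement-style subject 240/331 = 72.5% → the question-style subject
The question-style subject wins overall and in every recipient group — no reversal.

No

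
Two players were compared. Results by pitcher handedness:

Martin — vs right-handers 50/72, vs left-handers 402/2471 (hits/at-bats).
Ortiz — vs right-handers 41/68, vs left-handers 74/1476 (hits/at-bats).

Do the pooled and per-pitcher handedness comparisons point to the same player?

Yes

Vs right-handers: Martin 50/72 = 69.4%, Ortiz 41/68 = 60.3% → Martin
Vs left-handers: Martin 402/2471 = 16.3%, Ortiz 74/1476 = 5.0% → Martin
Overall: Martin 452/2543 = 17.8%, Ortiz 115/1544 = 7.4% → Martin
Martin wins overall and in every pitcher group — no reversal.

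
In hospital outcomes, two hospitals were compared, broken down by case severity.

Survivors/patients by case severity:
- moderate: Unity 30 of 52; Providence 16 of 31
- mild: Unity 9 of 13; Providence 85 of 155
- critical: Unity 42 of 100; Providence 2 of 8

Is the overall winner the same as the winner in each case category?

No

Moderate: Unity 30/52 = 57.7%, Providence 16/31 = 51.6% → Unity
Mild: Unity 9/13 = 69.2%, Providence 85/155 = 54.8% → Unity
Critical: Unity 42/100 = 42.0%, Providence 2/8 = 25.0% → Unity
Overall: Unity 81/165 = 49.1%, Providence 103/194 = 53.1% → Providence
Unity wins each case group but Providence wins overall — the comparison reverses. Unity's patients skew toward critical, which has a lower base rate.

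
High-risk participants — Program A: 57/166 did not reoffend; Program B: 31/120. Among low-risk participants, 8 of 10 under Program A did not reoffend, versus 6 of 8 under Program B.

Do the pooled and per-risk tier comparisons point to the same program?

Yes

High-risk: Program A 57/166 = 34.3%, Program B 31/120 = 25.8% → Program A
Low-risk: Program A 8/10 = 80.0%, Program B 6/8 = 75.0% → Program A
Overall: Program A 65/176 = 36.9%, Program B 37/128 = 28.9% → Program A
Program A wins overall and in every risk group — no reversal.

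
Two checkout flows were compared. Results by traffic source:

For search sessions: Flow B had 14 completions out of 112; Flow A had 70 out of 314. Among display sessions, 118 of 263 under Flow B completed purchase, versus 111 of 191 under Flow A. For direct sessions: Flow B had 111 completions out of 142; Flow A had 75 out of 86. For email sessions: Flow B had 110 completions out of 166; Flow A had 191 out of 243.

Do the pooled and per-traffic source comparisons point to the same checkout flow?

Yes

Search: Flow B 14/112 = 12.5%, Flow A 70/314 = 22.3% → Flow A
Display: Flow B 118/263 = 44.9%, Flow A 111/191 = 58.1% → Flow A
Direct: Flow B 111/142 = 78.2%, Flow A 75/86 = 87.2% → Flow A
Email: Flow B 110/166 = 66.3%, Flow A 191/243 = 78.6% → Flow A
Overall: Flow B 353/683 = 51.7%, Flow A 447/834 = 53.6% → Flow A
Flow A wins overall and in every traffic group — no reversal.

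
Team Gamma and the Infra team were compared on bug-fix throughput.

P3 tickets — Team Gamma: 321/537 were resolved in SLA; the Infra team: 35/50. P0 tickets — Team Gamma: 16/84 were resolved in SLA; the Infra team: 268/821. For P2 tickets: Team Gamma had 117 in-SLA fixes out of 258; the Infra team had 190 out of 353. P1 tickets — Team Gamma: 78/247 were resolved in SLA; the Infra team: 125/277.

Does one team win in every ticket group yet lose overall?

Yes

P3: Team Gamma 321/537 = 59.8%, the Infra team 35/50 = 70.0% → the Infra team
P0: Team Gamma 16/84 = 19.0%, the Infra team 268/821 = 32.6% → the Infra team
P2: Team Gamma 117/258 = 45.3%, the Infra team 190/353 = 53.8% → the Infra team
P1: Team Gamma 78/247 = 31.6%, the Infra team 125/277 = 45.1% → the Infra team
Overall: Team Gamma 532/1126 = 47.2%, the Infra team 618/1501 = 41.2% → Team Gamma
The Infra team wins each ticket group but Team Gamma wins overall — the comparison reverses. The Infra team's tickets skew toward P0, which has a lower base rate.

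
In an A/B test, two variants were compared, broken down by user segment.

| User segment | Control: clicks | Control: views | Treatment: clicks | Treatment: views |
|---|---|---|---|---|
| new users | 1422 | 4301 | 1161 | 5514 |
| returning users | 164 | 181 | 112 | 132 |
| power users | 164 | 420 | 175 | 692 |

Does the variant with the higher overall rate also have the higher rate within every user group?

Yes

New users: Control 1422/4301 = 33.1%, Treatment 1161/5514 = 21.1% → Control
Returning users: Control 164/181 = 90.6%, Treatment 112/132 = 84.8% → Control
Power users: Control 164/420 = 39.0%, Treatment 175/692 = 25.3% → Control
Overall: Control 1750/4902 = 35.7%, Treatment 1448/6338 = 22.8% → Control
Control wins overall and in every user group — no reversal.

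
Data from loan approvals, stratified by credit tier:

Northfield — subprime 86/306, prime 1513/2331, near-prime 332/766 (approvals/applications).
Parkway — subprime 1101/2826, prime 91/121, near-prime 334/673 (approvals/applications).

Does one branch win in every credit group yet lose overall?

Yes

Subprime: Northfield 86/306 = 28.1%, Parkway 1101/2826 = 39.0% → Parkway
Prime: Northfield 1513/2331 = 64.9%, Parkway 91/121 = 75.2% → Parkway
Near-prime: Northfield 332/766 = 43.3%, Parkway 334/673 = 49.6% → Parkway
Overall: Northfield 1931/3403 = 56.7%, Parkway 1526/3620 = 42.2% → Northfield
Parkway wins each credit group but Northfield wins overall — the comparison reverses. Parkway's applications skew toward subprime, which has a lower base rate.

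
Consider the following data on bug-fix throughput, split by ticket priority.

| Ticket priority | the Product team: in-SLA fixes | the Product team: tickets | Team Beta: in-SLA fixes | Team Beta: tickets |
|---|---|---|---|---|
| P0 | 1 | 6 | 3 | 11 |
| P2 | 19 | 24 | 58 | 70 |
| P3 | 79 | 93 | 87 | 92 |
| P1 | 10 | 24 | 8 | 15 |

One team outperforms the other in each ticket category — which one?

Team Beta

P0: the Product team 1/6 = 16.7%, Team Beta 3/11 = 27.3% → Team Beta
P2: the Product team 19/24 = 79.2%, Team Beta 58/70 = 82.9% → Team Beta
P3: the Product team 79/93 = 84.9%, Team Beta 87/92 = 94.6% → Team Beta
P1: the Product team 10/24 = 41.7%, Team Beta 8/15 = 53.3% → Team Beta
Team Beta has the higher rate in all 4 groups.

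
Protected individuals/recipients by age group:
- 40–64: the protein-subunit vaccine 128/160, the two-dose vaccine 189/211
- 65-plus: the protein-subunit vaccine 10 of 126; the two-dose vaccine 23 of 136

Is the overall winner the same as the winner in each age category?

Yes

40–64: the protein-subunit vaccine 128/160 = 80.0%, the two-dose vaccine 189/211 = 89.6% → the two-dose vaccine
65-plus: the protein-subunit vaccine 10/126 = 7.9%, the two-dose vaccine 23/136 = 16.9% → the two-dose vaccine
Overall: the protein-subunit vaccine 138/286 = 48.3%, the two-dose vaccine 212/347 = 61.1% → the two-dose vaccine
The two-dose vaccine wins overall and in every age group — no reversal.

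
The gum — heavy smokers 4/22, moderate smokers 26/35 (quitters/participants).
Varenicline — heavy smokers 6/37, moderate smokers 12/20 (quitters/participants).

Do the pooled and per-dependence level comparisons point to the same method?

Yes

Heavy smokers: the gum 4/22 = 18.2%, varenicline 6/37 = 16.2% → the gum
Moderate smokers: the gum 26/35 = 74.3%, varenicline 12/20 = 60.0% → the gum
Overall: the gum 30/57 = 52.6%, varenicline 18/57 = 31.6% → the gum
The gum wins overall and in every dependence group — no reversal.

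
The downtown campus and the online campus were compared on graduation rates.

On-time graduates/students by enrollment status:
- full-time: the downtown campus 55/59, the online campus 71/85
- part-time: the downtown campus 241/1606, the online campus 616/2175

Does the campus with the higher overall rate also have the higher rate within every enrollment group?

No

Full-time: the downtown campus 55/59 = 93.2%, the online campus 71/85 = 83.5% → the downtown campus
Part-time: the downtown campus 241/1606 = 15.0%, the online campus 616/2175 = 28.3% → the online campus
Overall: the downtown campus 296/1665 = 17.8%, the online campus 687/2260 = 30.4% → the online campus
Neither sweeps: the downtown campus wins 1 of 2 groups, the online campus wins 1. The online campus wins overall but not every group — no Simpson reversal.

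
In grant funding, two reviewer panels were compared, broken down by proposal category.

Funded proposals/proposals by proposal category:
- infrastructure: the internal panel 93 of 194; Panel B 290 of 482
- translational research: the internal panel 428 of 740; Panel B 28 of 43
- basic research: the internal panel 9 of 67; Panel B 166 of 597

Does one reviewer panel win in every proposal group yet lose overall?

Yes

Infrastructure: the internal panel 93/194 = 47.9%, Panel B 290/482 = 60.2% → Panel B
Translational research: the internal panel 428/740 = 57.8%, Panel B 28/43 = 65.1% → Panel B
Basic research: the internal panel 9/67 = 13.4%, Panel B 166/597 = 27.8% → Panel B
Overall: the internal panel 530/1001 = 52.9%, Panel B 484/1122 = 43.1% → the internal panel
Panel B wins each proposal group but the internal panel wins overall — the comparison reverses. Panel B's proposals skew toward basic research, which has a lower base rate.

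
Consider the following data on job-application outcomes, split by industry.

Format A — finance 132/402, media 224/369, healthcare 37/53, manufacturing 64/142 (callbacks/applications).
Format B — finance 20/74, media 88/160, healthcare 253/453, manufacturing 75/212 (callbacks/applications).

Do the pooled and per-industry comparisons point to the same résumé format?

No

Finance: Format A 132/402 = 32.8%, Format B 20/74 = 27.0% → Format A
Media: Format A 224/369 = 60.7%, Format B 88/160 = 55.0% → Format A
Healthcare: Format A 37/53 = 69.8%, Format B 253/453 = 55.8% → Format A
Manufacturing: Format A 64/142 = 45.1%, Format B 75/212 = 35.4% → Format A
Overall: Format A 457/966 = 47.3%, Format B 436/899 = 48.5% → Format B
Format A wins each industry group but Format B wins overall — the comparison reverses. Format A's applications skew toward finance, which has a lower base rate.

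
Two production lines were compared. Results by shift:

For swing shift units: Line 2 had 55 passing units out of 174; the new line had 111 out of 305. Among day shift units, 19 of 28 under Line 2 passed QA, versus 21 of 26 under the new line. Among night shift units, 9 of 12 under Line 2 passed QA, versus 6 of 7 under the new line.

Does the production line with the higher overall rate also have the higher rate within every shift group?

Yes

Swing shift: Line 2 55/174 = 31.6%, the new line 111/305 = 36.4% → the new line
Day shift: Line 2 19/28 = 67.9%, the new line 21/26 = 80.8% → the new line
Night shift: Line 2 9/12 = 75.0%, the new line 6/7 = 85.7% → the new line
Overall: Line 2 83/214 = 38.8%, the new line 138/338 = 40.8% → the new line
The new line wins overall and in every shift group — no reversal.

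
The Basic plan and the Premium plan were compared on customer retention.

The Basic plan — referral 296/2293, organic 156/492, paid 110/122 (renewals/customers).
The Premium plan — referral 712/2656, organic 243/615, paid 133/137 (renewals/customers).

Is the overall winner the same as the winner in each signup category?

Yes

Referral: the Basic plan 296/2293 = 12.9%, the Premium plan 712/2656 = 26.8% → the Premium plan
Organic: the Basic plan 156/492 = 31.7%, the Premium plan 243/615 = 39.5% → the Premium plan
Paid: the Basic plan 110/122 = 90.2%, the Premium plan 133/137 = 97.1% → the Premium plan
Overall: the Basic plan 562/2907 = 19.3%, the Premium plan 1088/3408 = 31.9% → the Premium plan
The Premium plan wins overall and in every signup group — no reversal.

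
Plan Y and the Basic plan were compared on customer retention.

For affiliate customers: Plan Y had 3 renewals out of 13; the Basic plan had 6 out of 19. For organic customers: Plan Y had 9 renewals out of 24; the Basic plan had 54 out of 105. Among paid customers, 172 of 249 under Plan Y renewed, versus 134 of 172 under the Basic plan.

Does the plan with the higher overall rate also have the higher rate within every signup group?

Affiliate: Plan Y 3/13 = 23.1%, the Basic plan 6/19 = 31.6% → the Basic plan
Organic: Plan Y 9/24 = 37.5%, the Basic plan 54/105 = 51.4% → the Basic plan
Paid: Plan Y 172/249 = 69.1%, the Basic plan 134/172 = 77.9% → the Basic plan
Overall: Plan Y 184/286 = 64.3%, the Basic plan 194/296 = 65.5% → the Basic plan
The Basic plan wins overall and in every signup group — no reversal.

Yes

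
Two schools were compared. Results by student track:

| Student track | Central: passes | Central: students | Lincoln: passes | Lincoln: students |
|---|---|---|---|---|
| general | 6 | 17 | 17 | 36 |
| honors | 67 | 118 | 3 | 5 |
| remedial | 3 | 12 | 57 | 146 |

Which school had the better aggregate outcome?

Central

General: Central 6/17 = 35.3%, Lincoln 17/36 = 47.2% → Lincoln
Honors: Central 67/118 = 56.8%, Lincoln 3/5 = 60.0% → Lincoln
Remedial: Central 3/12 = 25.0%, Lincoln 57/146 = 39.0% → Lincoln
Overall: Central 76/147 = 51.7%, Lincoln 77/187 = 41.2% → Central
(Lincoln wins every student group but Central wins overall — Lincoln's students skew toward the low-rate remedial group.)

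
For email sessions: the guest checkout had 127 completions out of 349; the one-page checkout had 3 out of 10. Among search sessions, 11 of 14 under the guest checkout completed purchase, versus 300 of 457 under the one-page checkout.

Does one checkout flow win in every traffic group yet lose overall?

Yes

Email: the guest checkout 127/349 = 36.4%, the one-page checkout 3/10 = 30.0% → the guest checkout
Search: the guest checkout 11/14 = 78.6%, the one-page checkout 300/457 = 65.6% → the guest checkout
Overall: the guest checkout 138/363 = 38.0%, the one-page checkout 303/467 = 64.9% → the one-page checkout
The guest checkout wins each traffic group but the one-page checkout wins overall — the comparison reverses. The guest checkout's sessions skew toward email, which has a lower base rate.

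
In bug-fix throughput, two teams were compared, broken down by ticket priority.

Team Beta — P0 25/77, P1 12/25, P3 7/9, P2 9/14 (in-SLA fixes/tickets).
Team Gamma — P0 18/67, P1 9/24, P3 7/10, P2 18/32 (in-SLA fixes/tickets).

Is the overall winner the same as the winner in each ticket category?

Yes

P0: Team Beta 25/77 = 32.5%, Team Gamma 18/67 = 26.9% → Team Beta
P1: Team Beta 12/25 = 48.0%, Team Gamma 9/24 = 37.5% → Team Beta
P3: Team Beta 7/9 = 77.8%, Team Gamma 7/10 = 70.0% → Team Beta
P2: Team Beta 9/14 = 64.3%, Team Gamma 18/32 = 56.2% → Team Beta
Overall: Team Beta 53/125 = 42.4%, Team Gamma 52/133 = 39.1% → Team Beta
Team Beta wins overall and in every ticket group — no reversal.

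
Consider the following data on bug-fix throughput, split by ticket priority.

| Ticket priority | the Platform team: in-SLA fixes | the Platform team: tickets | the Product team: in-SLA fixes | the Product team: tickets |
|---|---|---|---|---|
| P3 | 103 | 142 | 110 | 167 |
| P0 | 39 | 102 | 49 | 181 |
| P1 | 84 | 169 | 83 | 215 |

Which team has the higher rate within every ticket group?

P3: the Platform team 103/142 = 72.5%, the Product team 110/167 = 65.9% → the Platform team
P0: the Platform team 39/102 = 38.2%, the Product team 49/181 = 27.1% → the Platform team
P1: the Platform team 84/169 = 49.7%, the Product team 83/215 = 38.6% → the Platform team
The Platform team has the higher rate in all 3 groups.

the Platform team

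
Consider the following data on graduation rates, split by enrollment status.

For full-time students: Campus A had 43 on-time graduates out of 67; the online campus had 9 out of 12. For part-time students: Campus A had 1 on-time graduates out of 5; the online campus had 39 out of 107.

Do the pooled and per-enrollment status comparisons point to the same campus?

No

Full-time: Campus A 43/67 = 64.2%, the online campus 9/12 = 75.0% → the online campus
Part-time: Campus A 1/5 = 20.0%, the online campus 39/107 = 36.4% → the online campus
Overall: Campus A 44/72 = 61.1%, the online campus 48/119 = 40.3% → Campus A
The online campus wins each enrollment group but Campus A wins overall — the comparison reverses. The online campus's students skew toward part-time, which has a lower base rate.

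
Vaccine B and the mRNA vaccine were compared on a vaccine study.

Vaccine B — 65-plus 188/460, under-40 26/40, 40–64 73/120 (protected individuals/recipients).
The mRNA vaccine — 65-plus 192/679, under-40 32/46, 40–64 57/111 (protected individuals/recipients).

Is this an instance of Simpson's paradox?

No

65-plus: Vaccine B 188/460 = 40.9%, the mRNA vaccine 192/679 = 28.3% → Vaccine B
Under-40: Vaccine B 26/40 = 65.0%, the mRNA vaccine 32/46 = 69.6% → the mRNA vaccine
40–64: Vaccine B 73/120 = 60.8%, the mRNA vaccine 57/111 = 51.4% → Vaccine B
Overall: Vaccine B 287/620 = 46.3%, the mRNA vaccine 281/836 = 33.6% → Vaccine B
Neither sweeps: Vaccine B wins 2 of 3 groups, the mRNA vaccine wins 1. Vaccine B wins overall but not every group — no Simpson reversal.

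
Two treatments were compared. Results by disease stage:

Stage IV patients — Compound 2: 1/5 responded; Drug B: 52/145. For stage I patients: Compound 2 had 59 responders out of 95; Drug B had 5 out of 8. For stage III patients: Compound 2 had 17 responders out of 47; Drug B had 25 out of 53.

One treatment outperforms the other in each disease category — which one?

Drug B

Stage IV: Compound 2 1/5 = 20.0%, Drug B 52/145 = 35.9% → Drug B
Stage I: Compound 2 59/95 = 62.1%, Drug B 5/8 = 62.5% → Drug B
Stage III: Compound 2 17/47 = 36.2%, Drug B 25/53 = 47.2% → Drug B
Drug B has the higher rate in all 3 groups.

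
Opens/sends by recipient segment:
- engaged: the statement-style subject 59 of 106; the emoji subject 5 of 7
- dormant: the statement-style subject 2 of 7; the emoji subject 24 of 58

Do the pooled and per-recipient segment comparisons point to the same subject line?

No

Engaged: the statement-style subject 59/106 = 55.7%, the emoji subject 5/7 = 71.4% → the emoji subject
Dormant: the statement-style subject 2/7 = 28.6%, the emoji subject 24/58 = 41.4% → the emoji subject
Overall: the statement-style subject 61/113 = 54.0%, the emoji subject 29/65 = 44.6% → the statement-style subject
The emoji subject wins each recipient group but the statement-style subject wins overall — the comparison reverses. The emoji subject's sends skew toward dormant, which has a lower base rate.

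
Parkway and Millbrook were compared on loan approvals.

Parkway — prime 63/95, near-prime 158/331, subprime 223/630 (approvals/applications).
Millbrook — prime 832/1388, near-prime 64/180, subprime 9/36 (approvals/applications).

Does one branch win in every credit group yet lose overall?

Prime: Parkway 63/95 = 66.3%, Millbrook 832/1388 = 59.9% → Parkway
Near-prime: Parkway 158/331 = 47.7%, Millbrook 64/180 = 35.6% → Parkway
Subprime: Parkway 223/630 = 35.4%, Millbrook 9/36 = 25.0% → Parkway
Overall: Parkway 444/1056 = 42.0%, Millbrook 905/1604 = 56.4% → Millbrook
Parkway wins each credit group but Millbrook wins overall — the comparison reverses. Parkway's applications skew toward subprime, which has a lower base rate.

Yes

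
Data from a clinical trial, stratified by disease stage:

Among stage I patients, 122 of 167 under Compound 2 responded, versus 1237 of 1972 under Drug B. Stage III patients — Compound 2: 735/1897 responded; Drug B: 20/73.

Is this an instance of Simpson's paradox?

Yes

Stage I: Compound 2 122/167 = 73.1%, Drug B 1237/1972 = 62.7% → Compound 2
Stage III: Compound 2 735/1897 = 38.7%, Drug B 20/73 = 27.4% → Compound 2
Overall: Compound 2 857/2064 = 41.5%, Drug B 1257/2045 = 61.5% → Drug B
Compound 2 wins each disease group but Drug B wins overall — the comparison reverses. Compound 2's patients skew toward stage III, which has a lower base rate.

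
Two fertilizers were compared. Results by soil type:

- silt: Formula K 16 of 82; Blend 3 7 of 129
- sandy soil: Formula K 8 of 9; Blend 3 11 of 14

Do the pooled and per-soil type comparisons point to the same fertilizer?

Yes

Silt: Formula K 16/82 = 19.5%, Blend 3 7/129 = 5.4% → Formula K
Sandy soil: Formula K 8/9 = 88.9%, Blend 3 11/14 = 78.6% → Formula K
Overall: Formula K 24/91 = 26.4%, Blend 3 18/143 = 12.6% → Formula K
Formula K wins overall and in every soil group — no reversal.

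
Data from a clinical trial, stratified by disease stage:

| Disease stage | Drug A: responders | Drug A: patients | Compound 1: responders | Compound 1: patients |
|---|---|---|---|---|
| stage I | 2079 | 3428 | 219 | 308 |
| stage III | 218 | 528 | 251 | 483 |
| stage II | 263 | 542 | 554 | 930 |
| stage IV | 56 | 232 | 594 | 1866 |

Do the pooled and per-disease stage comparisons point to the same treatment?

No

Stage I: Drug A 2079/3428 = 60.6%, Compound 1 219/308 = 71.1% → Compound 1
Stage III: Drug A 218/528 = 41.3%, Compound 1 251/483 = 52.0% → Compound 1
Stage II: Drug A 263/542 = 48.5%, Compound 1 554/930 = 59.6% → Compound 1
Stage IV: Drug A 56/232 = 24.1%, Compound 1 594/1866 = 31.8% → Compound 1
Overall: Drug A 2616/4730 = 55.3%, Compound 1 1618/3587 = 45.1% → Drug A
Compound 1 wins each disease group but Drug A wins overall — the comparison reverses. Compound 1's patients skew toward stage IV, which has a lower base rate.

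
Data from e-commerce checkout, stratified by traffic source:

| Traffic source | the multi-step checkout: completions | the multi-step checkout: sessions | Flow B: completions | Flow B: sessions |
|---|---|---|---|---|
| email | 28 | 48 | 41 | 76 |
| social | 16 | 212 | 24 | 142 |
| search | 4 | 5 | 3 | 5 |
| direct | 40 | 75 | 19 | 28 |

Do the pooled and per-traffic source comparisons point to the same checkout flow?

Email: the multi-step checkout 28/48 = 58.3%, Flow B 41/76 = 53.9% → the multi-step checkout
Social: the multi-step checkout 16/212 = 7.5%, Flow B 24/142 = 16.9% → Flow B
Search: the multi-step checkout 4/5 = 80.0%, Flow B 3/5 = 60.0% → the multi-step checkout
Direct: the multi-step checkout 40/75 = 53.3%, Flow B 19/28 = 67.9% → Flow B
Overall: the multi-step checkout 88/340 = 25.9%, Flow B 87/251 = 34.7% → Flow B
Neither sweeps: the multi-step checkout wins 2 of 4 groups, Flow B wins 2. Flow B wins overall but not every group — no Simpson reversal.

No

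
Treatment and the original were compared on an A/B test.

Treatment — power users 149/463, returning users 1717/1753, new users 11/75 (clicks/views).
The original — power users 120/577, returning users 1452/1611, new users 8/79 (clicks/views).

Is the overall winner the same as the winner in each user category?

Yes

Power users: Treatment 149/463 = 32.2%, the original 120/577 = 20.8% → Treatment
Returning users: Treatment 1717/1753 = 97.9%, the original 1452/1611 = 90.1% → Treatment
New users: Treatment 11/75 = 14.7%, the original 8/79 = 10.1% → Treatment
Overall: Treatment 1877/2291 = 81.9%, the original 1580/2267 = 69.7% → Treatment
Treatment wins overall and in every user group — no reversal.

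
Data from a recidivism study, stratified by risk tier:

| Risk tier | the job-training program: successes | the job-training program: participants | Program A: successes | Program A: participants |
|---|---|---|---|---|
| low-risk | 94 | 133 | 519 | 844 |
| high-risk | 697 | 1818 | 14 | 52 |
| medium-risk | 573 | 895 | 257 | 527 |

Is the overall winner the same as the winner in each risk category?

Low-risk: the job-training program 94/133 = 70.7%, Program A 519/844 = 61.5% → the job-training program
High-risk: the job-training program 697/1818 = 38.3%, Program A 14/52 = 26.9% → the job-training program
Medium-risk: the job-training program 573/895 = 64.0%, Program A 257/527 = 48.8% → the job-training program
Overall: the job-training program 1364/2846 = 47.9%, Program A 790/1423 = 55.5% → Program A
The job-training program wins each risk group but Program A wins overall — the comparison reverses. The job-training program's participants skew toward high-risk, which has a lower base rate.

No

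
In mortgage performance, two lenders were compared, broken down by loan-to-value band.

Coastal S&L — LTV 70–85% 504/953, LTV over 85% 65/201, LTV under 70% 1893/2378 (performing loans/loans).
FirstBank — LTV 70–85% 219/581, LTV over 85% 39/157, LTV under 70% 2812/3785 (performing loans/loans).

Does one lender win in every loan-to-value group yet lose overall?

LTV 70–85%: Coastal S&L 504/953 = 52.9%, FirstBank 219/581 = 37.7% → Coastal S&L
LTV over 85%: Coastal S&L 65/201 = 32.3%, FirstBank 39/157 = 24.8% → Coastal S&L
LTV under 70%: Coastal S&L 1893/2378 = 79.6%, FirstBank 2812/3785 = 74.3% → Coastal S&L
Overall: Coastal S&L 2462/3532 = 69.7%, FirstBank 3070/4523 = 67.9% → Coastal S&L
Coastal S&L wins overall and in every loan-to-value group — no reversal.

No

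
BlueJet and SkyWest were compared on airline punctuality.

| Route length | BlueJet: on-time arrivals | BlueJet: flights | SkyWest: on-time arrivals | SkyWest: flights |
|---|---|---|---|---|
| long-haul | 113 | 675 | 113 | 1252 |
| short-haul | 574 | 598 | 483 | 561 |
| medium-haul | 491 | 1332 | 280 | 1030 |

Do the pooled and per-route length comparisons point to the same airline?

Yes

Long-haul: BlueJet 113/675 = 16.7%, SkyWest 113/1252 = 9.0% → BlueJet
Short-haul: BlueJet 574/598 = 96.0%, SkyWest 483/561 = 86.1% → BlueJet
Medium-haul: BlueJet 491/1332 = 36.9%, SkyWest 280/1030 = 27.2% → BlueJet
Overall: BlueJet 1178/2605 = 45.2%, SkyWest 876/2843 = 30.8% → BlueJet
BlueJet wins overall and in every route group — no reversal.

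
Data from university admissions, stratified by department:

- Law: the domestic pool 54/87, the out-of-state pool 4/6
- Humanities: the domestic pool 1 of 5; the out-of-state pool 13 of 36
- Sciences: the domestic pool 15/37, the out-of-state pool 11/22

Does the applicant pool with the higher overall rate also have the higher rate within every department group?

No

Law: the domestic pool 54/87 = 62.1%, the out-of-state pool 4/6 = 66.7% → the out-of-state pool
Humanities: the domestic pool 1/5 = 20.0%, the out-of-state pool 13/36 = 36.1% → the out-of-state pool
Sciences: the domestic pool 15/37 = 40.5%, the out-of-state pool 11/22 = 50.0% → the out-of-state pool
Overall: the domestic pool 70/129 = 54.3%, the out-of-state pool 28/64 = 43.8% → the domestic pool
The out-of-state pool wins each department group but the domestic pool wins overall — the comparison reverses. The out-of-state pool's applicants skew toward Humanities, which has a lower base rate.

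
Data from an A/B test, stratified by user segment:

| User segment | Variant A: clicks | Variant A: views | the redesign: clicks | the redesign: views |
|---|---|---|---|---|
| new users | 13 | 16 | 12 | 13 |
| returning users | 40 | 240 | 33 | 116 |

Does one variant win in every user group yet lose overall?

New users: Variant A 13/16 = 81.2%, the redesign 12/13 = 92.3% → the redesign
Returning users: Variant A 40/240 = 16.7%, the redesign 33/116 = 28.4% → the redesign
Overall: Variant A 53/256 = 20.7%, the redesign 45/129 = 34.9% → the redesign
The redesign wins overall and in every user group — no reversal.

No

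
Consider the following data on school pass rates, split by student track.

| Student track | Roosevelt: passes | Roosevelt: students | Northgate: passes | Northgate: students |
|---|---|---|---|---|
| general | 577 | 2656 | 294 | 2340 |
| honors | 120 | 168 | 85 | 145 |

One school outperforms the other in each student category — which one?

Roosevelt

General: Roosevelt 577/2656 = 21.7%, Northgate 294/2340 = 12.6% → Roosevelt
Honors: Roosevelt 120/168 = 71.4%, Northgate 85/145 = 58.6% → Roosevelt
Roosevelt has the higher rate in both groups.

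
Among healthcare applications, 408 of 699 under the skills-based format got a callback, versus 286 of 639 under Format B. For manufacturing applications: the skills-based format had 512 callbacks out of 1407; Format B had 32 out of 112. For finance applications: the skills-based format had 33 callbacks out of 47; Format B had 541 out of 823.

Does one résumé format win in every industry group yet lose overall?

Yes

Healthcare: the skills-based format 408/699 = 58.4%, Format B 286/639 = 44.8% → the skills-based format
Manufacturing: the skills-based format 512/1407 = 36.4%, Format B 32/112 = 28.6% → the skills-based format
Finance: the skills-based format 33/47 = 70.2%, Format B 541/823 = 65.7% → the skills-based format
Overall: the skills-based format 953/2153 = 44.3%, Format B 859/1574 = 54.6% → Format B
The skills-based format wins each industry group but Format B wins overall — the comparison reverses. The skills-based format's applications skew toward manufacturing, which has a lower base rate.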